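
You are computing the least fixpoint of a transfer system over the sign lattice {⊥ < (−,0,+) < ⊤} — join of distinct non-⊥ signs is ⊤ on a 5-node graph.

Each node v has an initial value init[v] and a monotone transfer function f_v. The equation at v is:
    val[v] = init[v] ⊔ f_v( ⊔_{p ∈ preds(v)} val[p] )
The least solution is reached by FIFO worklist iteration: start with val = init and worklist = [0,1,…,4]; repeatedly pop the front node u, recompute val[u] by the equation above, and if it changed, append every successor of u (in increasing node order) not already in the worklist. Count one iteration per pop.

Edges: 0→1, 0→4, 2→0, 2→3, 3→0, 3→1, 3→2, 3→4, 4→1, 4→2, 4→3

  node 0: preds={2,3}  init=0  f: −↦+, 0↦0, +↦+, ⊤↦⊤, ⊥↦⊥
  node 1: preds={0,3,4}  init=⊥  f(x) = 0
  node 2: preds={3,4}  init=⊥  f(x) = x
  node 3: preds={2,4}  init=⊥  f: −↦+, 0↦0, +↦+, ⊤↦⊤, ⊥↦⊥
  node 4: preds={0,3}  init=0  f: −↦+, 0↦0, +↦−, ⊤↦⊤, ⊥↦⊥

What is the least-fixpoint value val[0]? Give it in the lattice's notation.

Worklist (8 pops):
  #1 pop 0: in=⊥ → 0 (no change)
  #2 pop 1: in=0 → 0 (was ⊥); enqueue []
  #3 pop 2: in=0 → 0 (was ⊥); enqueue [0]
  #4 pop 3: in=0 → 0 (was ⊥); enqueue [1,2]
  #5 pop 4: in=0 → 0 (no change)
  #6 pop 0: in=0 → 0 (no change)
  #7 pop 1: in=0 → 0 (no change)
  #8 pop 2: in=0 → 0 (no change)

Fixpoint:
  val[0] = 0
  val[1] = 0
  val[2] = 0
  val[3] = 0
  val[4] = 0

0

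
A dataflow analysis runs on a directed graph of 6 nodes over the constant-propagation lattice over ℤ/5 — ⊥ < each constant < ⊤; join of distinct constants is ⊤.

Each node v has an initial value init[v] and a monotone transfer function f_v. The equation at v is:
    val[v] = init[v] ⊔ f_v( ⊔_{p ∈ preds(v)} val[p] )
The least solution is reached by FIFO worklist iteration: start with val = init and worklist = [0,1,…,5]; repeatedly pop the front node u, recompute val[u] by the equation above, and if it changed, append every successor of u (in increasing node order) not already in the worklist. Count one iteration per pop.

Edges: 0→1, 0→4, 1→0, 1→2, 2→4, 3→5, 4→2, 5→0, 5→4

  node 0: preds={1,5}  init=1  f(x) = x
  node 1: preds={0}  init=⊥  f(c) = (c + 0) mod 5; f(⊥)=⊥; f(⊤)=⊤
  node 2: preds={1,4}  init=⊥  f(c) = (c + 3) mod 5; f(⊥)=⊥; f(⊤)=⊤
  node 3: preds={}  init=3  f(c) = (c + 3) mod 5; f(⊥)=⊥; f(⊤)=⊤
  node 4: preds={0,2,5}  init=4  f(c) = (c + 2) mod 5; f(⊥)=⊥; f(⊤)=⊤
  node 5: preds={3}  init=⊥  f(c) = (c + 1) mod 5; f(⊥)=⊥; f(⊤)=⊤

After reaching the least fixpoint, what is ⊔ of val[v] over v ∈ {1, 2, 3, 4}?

⊤

Worklist (12 pops):
  #1 pop 0: in=⊥ → 1 (no change)
  #2 pop 1: in=1 → 1 (was ⊥); enqueue [0]
  #3 pop 2: in=⊤ → ⊤ (was ⊥); enqueue []
  #4 pop 3: in=⊥ → 3 (no change)
  #5 pop 4: in=⊤ → ⊤ (was 4); enqueue [2]
  #6 pop 5: in=3 → 4 (was ⊥); enqueue [4]
  #7 pop 0: in=⊤ → ⊤ (was 1); enqueue [1]
  #8 pop 2: in=⊤ → ⊤ (no change)
  #9 pop 4: in=⊤ → ⊤ (no change)
  #10 pop 1: in=⊤ → ⊤ (was 1); enqueue [0,2]
  #11 pop 0: in=⊤ → ⊤ (no change)
  #12 pop 2: in=⊤ → ⊤ (no change)

Fixpoint:
  val[0] = ⊤
  val[1] = ⊤
  val[2] = ⊤
  val[3] = 3
  val[4] = ⊤
  val[5] = 4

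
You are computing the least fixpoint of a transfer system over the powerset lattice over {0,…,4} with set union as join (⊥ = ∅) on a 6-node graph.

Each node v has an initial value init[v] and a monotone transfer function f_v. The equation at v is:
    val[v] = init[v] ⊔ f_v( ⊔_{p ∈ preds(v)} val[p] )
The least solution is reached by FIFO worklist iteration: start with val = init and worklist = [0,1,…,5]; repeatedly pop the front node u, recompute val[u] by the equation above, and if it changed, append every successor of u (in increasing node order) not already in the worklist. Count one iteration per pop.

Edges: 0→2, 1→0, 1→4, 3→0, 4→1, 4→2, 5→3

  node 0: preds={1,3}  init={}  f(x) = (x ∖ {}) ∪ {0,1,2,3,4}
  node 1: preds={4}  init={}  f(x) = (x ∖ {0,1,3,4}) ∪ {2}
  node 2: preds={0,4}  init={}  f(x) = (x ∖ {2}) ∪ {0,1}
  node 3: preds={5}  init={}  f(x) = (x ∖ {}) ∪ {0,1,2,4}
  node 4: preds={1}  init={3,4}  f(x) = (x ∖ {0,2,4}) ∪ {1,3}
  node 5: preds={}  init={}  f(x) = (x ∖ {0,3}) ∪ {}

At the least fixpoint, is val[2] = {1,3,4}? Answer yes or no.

Trace (9 dequeues):
  [1] u=0 | in {} | out {0,1,2,3,4} | prev {} | push {}
  [2] u=1 | in {3,4} | out {2} | prev {} | push {0}
  [3] u=2 | in {0,1,2,3,4} | out {0,1,3,4} | prev {} | push {}
  [4] u=3 | in {} | out {0,1,2,4} | prev {} | push {}
  [5] u=4 | in {2} | out {1,3,4} | prev {3,4} | push {1,2}
  [6] u=5 | in {} | out {} | ==
  [7] u=0 | in {0,1,2,4} | out {0,1,2,3,4} | ==
  [8] u=1 | in {1,3,4} | out {2} | ==
  [9] u=2 | in {0,1,2,3,4} | out {0,1,3,4} | ==

Converged values:
  [0] {0,1,2,3,4}
  [1] {2}
  [2] {0,1,3,4}
  [3] {0,1,2,4}
  [4] {1,3,4}
  [5] {}

no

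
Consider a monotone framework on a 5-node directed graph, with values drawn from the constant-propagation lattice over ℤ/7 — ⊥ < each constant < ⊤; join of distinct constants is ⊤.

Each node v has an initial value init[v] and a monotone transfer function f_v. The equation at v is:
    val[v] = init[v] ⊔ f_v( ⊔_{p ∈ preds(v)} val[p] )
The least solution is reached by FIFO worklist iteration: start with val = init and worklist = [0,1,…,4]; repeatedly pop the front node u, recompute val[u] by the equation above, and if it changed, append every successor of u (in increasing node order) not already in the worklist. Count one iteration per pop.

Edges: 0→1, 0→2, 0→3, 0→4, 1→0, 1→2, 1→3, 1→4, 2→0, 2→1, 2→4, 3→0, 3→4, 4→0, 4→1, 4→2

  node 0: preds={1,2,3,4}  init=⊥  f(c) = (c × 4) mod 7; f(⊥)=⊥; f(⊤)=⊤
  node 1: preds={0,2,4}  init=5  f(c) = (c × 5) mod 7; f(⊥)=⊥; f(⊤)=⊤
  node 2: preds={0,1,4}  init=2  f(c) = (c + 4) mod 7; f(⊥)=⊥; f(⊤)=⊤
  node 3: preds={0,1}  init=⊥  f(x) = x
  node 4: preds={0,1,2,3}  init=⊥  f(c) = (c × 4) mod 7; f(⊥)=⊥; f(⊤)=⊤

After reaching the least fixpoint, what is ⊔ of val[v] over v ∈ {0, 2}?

Worklist (8 pops):
  #1 pop 0: in=⊤ → ⊤ (was ⊥); enqueue []
  #2 pop 1: in=⊤ → ⊤ (was 5); enqueue [0]
  #3 pop 2: in=⊤ → ⊤ (was 2); enqueue [1]
  #4 pop 3: in=⊤ → ⊤ (was ⊥); enqueue []
  #5 pop 4: in=⊤ → ⊤ (was ⊥); enqueue [2]
  #6 pop 0: in=⊤ → ⊤ (no change)
  #7 pop 1: in=⊤ → ⊤ (no change)
  #8 pop 2: in=⊤ → ⊤ (no change)

Fixpoint:
  val[0] = ⊤
  val[1] = ⊤
  val[2] = ⊤
  val[3] = ⊤
  val[4] = ⊤

⊤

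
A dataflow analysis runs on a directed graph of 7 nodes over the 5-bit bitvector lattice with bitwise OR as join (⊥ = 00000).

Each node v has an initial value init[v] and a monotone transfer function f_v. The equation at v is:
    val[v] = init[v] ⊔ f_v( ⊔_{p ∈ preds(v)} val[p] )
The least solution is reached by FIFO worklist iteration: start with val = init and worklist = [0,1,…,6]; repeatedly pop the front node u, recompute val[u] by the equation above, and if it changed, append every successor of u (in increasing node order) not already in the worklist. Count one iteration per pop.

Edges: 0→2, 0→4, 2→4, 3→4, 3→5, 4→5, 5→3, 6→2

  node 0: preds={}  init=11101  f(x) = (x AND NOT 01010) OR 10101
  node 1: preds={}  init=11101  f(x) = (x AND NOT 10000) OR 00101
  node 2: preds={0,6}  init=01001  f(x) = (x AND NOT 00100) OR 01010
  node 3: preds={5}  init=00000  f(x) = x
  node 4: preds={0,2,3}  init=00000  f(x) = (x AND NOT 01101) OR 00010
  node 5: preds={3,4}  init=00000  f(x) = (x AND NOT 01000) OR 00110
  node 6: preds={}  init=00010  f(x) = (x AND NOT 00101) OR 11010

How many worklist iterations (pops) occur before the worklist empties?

Iteration log — 11 steps:
  step 1. node 0  ⊔preds=00000  new=11101  stable
  step 2. node 1  ⊔preds=00000  new=11101  stable
  step 3. node 2  ⊔preds=11111  new=11011  old=01001  +wl: 
  step 4. node 3  ⊔preds=00000  new=00000  stable
  step 5. node 4  ⊔preds=11111  new=10010  old=00000  +wl: 
  step 6. node 5  ⊔preds=10010  new=10110  old=00000  +wl: 3
  step 7. node 6  ⊔preds=00000  new=11010  old=00010  +wl: 2
  step 8. node 3  ⊔preds=10110  new=10110  old=00000  +wl: 4,5
  step 9. node 2  ⊔preds=11111  new=11011  stable
  step 10. node 4  ⊔preds=11111  new=10010  stable
  step 11. node 5  ⊔preds=10110  new=10110  stable

Least fixpoint reached:
  node 0: 11101
  node 1: 11101
  node 2: 11011
  node 3: 10110
  node 4: 10010
  node 5: 10110
  node 6: 11010

11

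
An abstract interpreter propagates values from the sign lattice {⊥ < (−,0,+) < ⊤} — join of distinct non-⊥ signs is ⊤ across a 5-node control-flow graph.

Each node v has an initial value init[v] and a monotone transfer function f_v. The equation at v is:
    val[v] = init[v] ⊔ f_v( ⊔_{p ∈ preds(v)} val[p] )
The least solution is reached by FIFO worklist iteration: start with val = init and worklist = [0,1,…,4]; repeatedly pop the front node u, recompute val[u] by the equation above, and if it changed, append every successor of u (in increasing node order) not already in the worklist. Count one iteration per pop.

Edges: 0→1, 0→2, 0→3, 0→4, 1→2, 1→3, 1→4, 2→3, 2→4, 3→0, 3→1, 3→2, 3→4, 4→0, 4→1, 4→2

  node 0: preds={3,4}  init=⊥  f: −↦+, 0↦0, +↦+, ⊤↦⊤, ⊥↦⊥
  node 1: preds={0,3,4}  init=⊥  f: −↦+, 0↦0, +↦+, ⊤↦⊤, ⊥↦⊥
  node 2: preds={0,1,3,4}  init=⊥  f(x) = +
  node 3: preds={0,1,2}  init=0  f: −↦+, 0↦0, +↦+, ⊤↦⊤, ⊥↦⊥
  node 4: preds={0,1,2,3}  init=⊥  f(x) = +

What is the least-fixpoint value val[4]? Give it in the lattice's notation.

+

Iteration log — 10 steps:
  step 1. node 0  ⊔preds=0  new=0  old=⊥  +wl: 
  step 2. node 1  ⊔preds=0  new=0  old=⊥  +wl: 
  step 3. node 2  ⊔preds=0  new=+  old=⊥  +wl: 
  step 4. node 3  ⊔preds=⊤  new=⊤  old=0  +wl: 0,1,2
  step 5. node 4  ⊔preds=⊤  new=+  old=⊥  +wl: 
  step 6. node 0  ⊔preds=⊤  new=⊤  old=0  +wl: 3,4
  step 7. node 1  ⊔preds=⊤  new=⊤  old=0  +wl: 
  step 8. node 2  ⊔preds=⊤  new=+  stable
  step 9. node 3  ⊔preds=⊤  new=⊤  stable
  step 10. node 4  ⊔preds=⊤  new=+  stable

Least fixpoint reached:
  node 0: ⊤
  node 1: ⊤
  node 2: +
  node 3: ⊤
  node 4: +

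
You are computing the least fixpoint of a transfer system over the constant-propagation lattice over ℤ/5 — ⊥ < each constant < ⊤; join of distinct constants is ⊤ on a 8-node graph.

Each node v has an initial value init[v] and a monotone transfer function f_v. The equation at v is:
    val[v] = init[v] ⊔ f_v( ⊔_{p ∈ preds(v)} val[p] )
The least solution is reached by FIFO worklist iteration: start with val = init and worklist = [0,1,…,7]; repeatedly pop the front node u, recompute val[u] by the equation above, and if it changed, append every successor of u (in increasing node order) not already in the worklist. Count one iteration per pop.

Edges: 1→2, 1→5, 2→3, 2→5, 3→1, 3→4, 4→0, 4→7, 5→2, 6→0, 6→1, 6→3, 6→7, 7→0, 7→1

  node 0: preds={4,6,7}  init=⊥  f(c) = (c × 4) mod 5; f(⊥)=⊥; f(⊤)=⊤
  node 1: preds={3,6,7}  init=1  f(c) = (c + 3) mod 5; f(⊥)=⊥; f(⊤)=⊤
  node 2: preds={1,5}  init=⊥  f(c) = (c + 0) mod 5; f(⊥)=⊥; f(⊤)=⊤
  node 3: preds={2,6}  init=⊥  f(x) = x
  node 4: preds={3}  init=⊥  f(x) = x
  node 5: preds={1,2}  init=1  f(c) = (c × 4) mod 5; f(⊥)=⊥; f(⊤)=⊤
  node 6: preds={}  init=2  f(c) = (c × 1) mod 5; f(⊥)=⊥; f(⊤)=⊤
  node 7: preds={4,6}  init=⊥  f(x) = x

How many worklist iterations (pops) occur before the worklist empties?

Worklist (11 pops):
  #1 pop 0: in=2 → 3 (was ⊥); enqueue []
  #2 pop 1: in=2 → ⊤ (was 1); enqueue []
  #3 pop 2: in=⊤ → ⊤ (was ⊥); enqueue []
  #4 pop 3: in=⊤ → ⊤ (was ⊥); enqueue [1]
  #5 pop 4: in=⊤ → ⊤ (was ⊥); enqueue [0]
  #6 pop 5: in=⊤ → ⊤ (was 1); enqueue [2]
  #7 pop 6: in=⊥ → 2 (no change)
  #8 pop 7: in=⊤ → ⊤ (was ⊥); enqueue []
  #9 pop 1: in=⊤ → ⊤ (no change)
  #10 pop 0: in=⊤ → ⊤ (was 3); enqueue []
  #11 pop 2: in=⊤ → ⊤ (no change)

Fixpoint:
  val[0] = ⊤
  val[1] = ⊤
  val[2] = ⊤
  val[3] = ⊤
  val[4] = ⊤
  val[5] = ⊤
  val[6] = 2
  val[7] = ⊤

11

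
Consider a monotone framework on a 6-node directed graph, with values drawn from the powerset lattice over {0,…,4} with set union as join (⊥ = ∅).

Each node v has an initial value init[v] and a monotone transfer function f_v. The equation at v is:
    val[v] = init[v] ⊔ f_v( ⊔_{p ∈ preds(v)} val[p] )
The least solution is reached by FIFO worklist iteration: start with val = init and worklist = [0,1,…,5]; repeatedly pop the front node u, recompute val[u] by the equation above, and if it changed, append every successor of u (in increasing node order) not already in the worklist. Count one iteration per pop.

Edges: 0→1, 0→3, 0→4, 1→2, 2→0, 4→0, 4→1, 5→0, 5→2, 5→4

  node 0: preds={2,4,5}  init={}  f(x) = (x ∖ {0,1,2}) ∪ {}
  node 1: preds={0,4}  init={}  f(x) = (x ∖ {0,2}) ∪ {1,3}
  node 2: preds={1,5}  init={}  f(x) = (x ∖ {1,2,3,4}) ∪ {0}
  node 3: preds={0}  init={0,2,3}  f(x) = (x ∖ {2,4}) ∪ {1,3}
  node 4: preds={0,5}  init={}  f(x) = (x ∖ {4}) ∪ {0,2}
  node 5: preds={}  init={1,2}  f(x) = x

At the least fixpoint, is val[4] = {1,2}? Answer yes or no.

no

Iteration log — 8 steps:
  step 1. node 0  ⊔preds={1,2}  new={}  stable
  step 2. node 1  ⊔preds={}  new={1,3}  old={}  +wl: 
  step 3. node 2  ⊔preds={1,2,3}  new={0}  old={}  +wl: 0
  step 4. node 3  ⊔preds={}  new={0,1,2,3}  old={0,2,3}  +wl: 
  step 5. node 4  ⊔preds={1,2}  new={0,1,2}  old={}  +wl: 1
  step 6. node 5  ⊔preds={}  new={1,2}  stable
  step 7. node 0  ⊔preds={0,1,2}  new={}  stable
  step 8. node 1  ⊔preds={0,1,2}  new={1,3}  stable

Least fixpoint reached:
  node 0: {}
  node 1: {1,3}
  node 2: {0}
  node 3: {0,1,2,3}
  node 4: {0,1,2}
  node 5: {1,2}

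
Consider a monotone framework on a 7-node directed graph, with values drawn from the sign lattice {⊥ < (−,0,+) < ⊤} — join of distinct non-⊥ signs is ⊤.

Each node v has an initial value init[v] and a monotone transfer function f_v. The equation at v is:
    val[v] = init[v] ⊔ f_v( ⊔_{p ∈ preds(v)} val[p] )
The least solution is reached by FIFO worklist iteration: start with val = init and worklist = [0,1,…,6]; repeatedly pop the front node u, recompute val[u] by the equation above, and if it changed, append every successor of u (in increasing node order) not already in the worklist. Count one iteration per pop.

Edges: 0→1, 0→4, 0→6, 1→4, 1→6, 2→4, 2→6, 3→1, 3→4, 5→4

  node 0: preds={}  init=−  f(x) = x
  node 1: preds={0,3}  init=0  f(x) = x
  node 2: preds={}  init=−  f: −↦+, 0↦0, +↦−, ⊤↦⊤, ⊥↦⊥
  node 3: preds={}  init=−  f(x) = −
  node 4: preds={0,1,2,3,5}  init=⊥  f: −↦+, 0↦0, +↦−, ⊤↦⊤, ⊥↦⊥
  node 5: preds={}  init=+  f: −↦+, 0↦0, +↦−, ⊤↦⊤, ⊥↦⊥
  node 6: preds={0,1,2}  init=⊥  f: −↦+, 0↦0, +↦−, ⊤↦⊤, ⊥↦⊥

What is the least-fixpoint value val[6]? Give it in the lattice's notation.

⊤

Worklist (7 pops):
  #1 pop 0: in=⊥ → − (no change)
  #2 pop 1: in=− → ⊤ (was 0); enqueue []
  #3 pop 2: in=⊥ → − (no change)
  #4 pop 3: in=⊥ → − (no change)
  #5 pop 4: in=⊤ → ⊤ (was ⊥); enqueue []
  #6 pop 5: in=⊥ → + (no change)
  #7 pop 6: in=⊤ → ⊤ (was ⊥); enqueue []

Fixpoint:
  val[0] = −
  val[1] = ⊤
  val[2] = −
  val[3] = −
  val[4] = ⊤
  val[5] = +
  val[6] = ⊤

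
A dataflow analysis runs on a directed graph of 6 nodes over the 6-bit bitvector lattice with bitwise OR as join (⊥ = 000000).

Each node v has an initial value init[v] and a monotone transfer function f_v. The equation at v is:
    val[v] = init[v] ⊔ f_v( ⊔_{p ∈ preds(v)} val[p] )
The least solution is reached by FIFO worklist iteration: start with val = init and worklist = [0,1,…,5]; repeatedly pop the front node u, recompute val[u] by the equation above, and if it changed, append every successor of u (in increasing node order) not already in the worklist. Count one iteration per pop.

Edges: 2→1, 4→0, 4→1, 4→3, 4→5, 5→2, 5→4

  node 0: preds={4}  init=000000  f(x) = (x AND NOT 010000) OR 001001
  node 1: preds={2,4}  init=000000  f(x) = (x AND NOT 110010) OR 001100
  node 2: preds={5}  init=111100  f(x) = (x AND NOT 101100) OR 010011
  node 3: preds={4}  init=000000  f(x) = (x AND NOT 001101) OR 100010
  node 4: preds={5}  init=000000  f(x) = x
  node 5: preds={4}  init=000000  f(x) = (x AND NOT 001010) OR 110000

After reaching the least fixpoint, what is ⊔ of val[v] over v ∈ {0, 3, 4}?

Iteration log — 13 steps:
  step 1. node 0  ⊔preds=000000  new=001001  old=000000  +wl: 
  step 2. node 1  ⊔preds=111100  new=001100  old=000000  +wl: 
  step 3. node 2  ⊔preds=000000  new=111111  old=111100  +wl: 1
  step 4. node 3  ⊔preds=000000  new=100010  old=000000  +wl: 
  step 5. node 4  ⊔preds=000000  new=000000  stable
  step 6. node 5  ⊔preds=000000  new=110000  old=000000  +wl: 2,4
  step 7. node 1  ⊔preds=111111  new=001101  old=001100  +wl: 
  step 8. node 2  ⊔preds=110000  new=111111  stable
  step 9. node 4  ⊔preds=110000  new=110000  old=000000  +wl: 0,1,3,5
  step 10. node 0  ⊔preds=110000  new=101001  old=001001  +wl: 
  step 11. node 1  ⊔preds=111111  new=001101  stable
  step 12. node 3  ⊔preds=110000  new=110010  old=100010  +wl: 
  step 13. node 5  ⊔preds=110000  new=110000  stable

Least fixpoint reached:
  node 0: 101001
  node 1: 001101
  node 2: 111111
  node 3: 110010
  node 4: 110000
  node 5: 110000

111011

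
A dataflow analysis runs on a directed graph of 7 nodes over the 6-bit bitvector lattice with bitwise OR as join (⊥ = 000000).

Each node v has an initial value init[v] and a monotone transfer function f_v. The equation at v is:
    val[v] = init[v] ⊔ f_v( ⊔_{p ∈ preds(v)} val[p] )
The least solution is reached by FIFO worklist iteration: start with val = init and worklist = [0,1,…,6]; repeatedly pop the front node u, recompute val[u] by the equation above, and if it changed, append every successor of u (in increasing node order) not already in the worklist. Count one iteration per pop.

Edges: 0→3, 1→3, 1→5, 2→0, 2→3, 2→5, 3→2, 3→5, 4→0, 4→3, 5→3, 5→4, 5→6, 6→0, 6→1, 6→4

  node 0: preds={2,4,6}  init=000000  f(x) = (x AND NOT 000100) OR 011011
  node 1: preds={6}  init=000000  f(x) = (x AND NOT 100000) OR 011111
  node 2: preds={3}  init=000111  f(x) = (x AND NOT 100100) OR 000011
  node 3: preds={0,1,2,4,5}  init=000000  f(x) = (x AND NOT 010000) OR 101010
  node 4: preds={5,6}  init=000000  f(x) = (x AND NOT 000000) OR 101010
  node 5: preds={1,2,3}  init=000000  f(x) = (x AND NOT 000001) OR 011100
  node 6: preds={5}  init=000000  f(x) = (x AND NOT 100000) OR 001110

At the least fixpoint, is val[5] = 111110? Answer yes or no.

Worklist (15 pops):
  #1 pop 0: in=000111 → 011011 (was 000000); enqueue []
  #2 pop 1: in=000000 → 011111 (was 000000); enqueue []
  #3 pop 2: in=000000 → 000111 (no change)
  #4 pop 3: in=011111 → 101111 (was 000000); enqueue [2]
  #5 pop 4: in=000000 → 101010 (was 000000); enqueue [0,3]
  #6 pop 5: in=111111 → 111110 (was 000000); enqueue [4]
  #7 pop 6: in=111110 → 011110 (was 000000); enqueue [1]
  #8 pop 2: in=101111 → 001111 (was 000111); enqueue [5]
  #9 pop 0: in=111111 → 111011 (was 011011); enqueue []
  #10 pop 3: in=111111 → 101111 (no change)
  #11 pop 4: in=111110 → 111110 (was 101010); enqueue [0,3]
  #12 pop 1: in=011110 → 011111 (no change)
  #13 pop 5: in=111111 → 111110 (no change)
  #14 pop 0: in=111111 → 111011 (no change)
  #15 pop 3: in=111111 → 101111 (no change)

Fixpoint:
  val[0] = 111011
  val[1] = 011111
  val[2] = 001111
  val[3] = 101111
  val[4] = 111110
  val[5] = 111110
  val[6] = 011110

yes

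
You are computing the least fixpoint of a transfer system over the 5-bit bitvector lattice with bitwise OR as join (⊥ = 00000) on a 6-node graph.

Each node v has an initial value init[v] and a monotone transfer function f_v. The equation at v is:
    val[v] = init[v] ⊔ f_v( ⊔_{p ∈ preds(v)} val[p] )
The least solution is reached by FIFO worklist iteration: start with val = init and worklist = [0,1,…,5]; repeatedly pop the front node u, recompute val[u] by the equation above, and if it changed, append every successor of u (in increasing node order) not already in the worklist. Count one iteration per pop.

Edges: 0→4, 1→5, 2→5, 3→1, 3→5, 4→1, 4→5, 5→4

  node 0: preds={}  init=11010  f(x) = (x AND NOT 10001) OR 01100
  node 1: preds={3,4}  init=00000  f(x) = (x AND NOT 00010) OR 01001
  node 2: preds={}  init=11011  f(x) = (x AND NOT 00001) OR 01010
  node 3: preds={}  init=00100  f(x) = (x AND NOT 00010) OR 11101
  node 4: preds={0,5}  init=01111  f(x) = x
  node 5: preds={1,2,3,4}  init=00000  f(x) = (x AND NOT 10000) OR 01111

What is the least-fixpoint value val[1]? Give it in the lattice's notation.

11101

Worklist (9 pops):
  #1 pop 0: in=00000 → 11110 (was 11010); enqueue []
  #2 pop 1: in=01111 → 01101 (was 00000); enqueue []
  #3 pop 2: in=00000 → 11011 (no change)
  #4 pop 3: in=00000 → 11101 (was 00100); enqueue [1]
  #5 pop 4: in=11110 → 11111 (was 01111); enqueue []
  #6 pop 5: in=11111 → 01111 (was 00000); enqueue [4]
  #7 pop 1: in=11111 → 11101 (was 01101); enqueue [5]
  #8 pop 4: in=11111 → 11111 (no change)
  #9 pop 5: in=11111 → 01111 (no change)

Fixpoint:
  val[0] = 11110
  val[1] = 11101
  val[2] = 11011
  val[3] = 11101
  val[4] = 11111
  val[5] = 01111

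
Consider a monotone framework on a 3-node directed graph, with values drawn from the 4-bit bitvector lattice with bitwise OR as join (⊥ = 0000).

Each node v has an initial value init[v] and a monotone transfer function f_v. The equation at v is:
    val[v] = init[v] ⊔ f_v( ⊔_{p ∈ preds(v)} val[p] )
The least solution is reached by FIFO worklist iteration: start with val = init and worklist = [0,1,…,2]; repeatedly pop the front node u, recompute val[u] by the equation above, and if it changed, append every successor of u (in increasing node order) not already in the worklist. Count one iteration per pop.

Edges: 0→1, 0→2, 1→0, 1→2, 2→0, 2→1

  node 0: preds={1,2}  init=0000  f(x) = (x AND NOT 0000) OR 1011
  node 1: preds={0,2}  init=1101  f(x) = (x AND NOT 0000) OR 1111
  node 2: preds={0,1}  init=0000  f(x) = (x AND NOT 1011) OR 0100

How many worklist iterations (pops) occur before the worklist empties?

5

Iteration log — 5 steps:
  step 1. node 0  ⊔preds=1101  new=1111  old=0000  +wl: 
  step 2. node 1  ⊔preds=1111  new=1111  old=1101  +wl: 0
  step 3. node 2  ⊔preds=1111  new=0100  old=0000  +wl: 1
  step 4. node 0  ⊔preds=1111  new=1111  stable
  step 5. node 1  ⊔preds=1111  new=1111  stable

Least fixpoint reached:
  node 0: 1111
  node 1: 1111
  node 2: 0100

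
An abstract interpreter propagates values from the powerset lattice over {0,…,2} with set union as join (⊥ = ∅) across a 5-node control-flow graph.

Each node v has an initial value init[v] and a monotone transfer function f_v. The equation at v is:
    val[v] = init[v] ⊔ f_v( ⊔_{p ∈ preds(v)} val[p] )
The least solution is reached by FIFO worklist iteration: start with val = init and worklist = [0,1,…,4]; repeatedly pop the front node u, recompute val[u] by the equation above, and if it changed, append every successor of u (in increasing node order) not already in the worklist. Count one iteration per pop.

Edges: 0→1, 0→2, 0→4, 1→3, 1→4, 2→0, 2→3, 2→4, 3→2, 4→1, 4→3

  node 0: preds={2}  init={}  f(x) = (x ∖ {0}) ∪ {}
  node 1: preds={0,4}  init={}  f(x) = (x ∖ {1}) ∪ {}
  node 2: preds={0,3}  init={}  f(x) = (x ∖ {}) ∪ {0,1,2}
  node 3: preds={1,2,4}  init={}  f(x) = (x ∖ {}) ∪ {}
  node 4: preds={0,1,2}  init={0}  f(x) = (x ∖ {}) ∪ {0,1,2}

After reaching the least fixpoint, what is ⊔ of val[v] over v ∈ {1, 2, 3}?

Trace (10 dequeues):
  [1] u=0 | in {} | out {} | ==
  [2] u=1 | in {0} | out {0} | prev {} | push {}
  [3] u=2 | in {} | out {0,1,2} | prev {} | push {0}
  [4] u=3 | in {0,1,2} | out {0,1,2} | prev {} | push {2}
  [5] u=4 | in {0,1,2} | out {0,1,2} | prev {0} | push {1,3}
  [6] u=0 | in {0,1,2} | out {1,2} | prev {} | push {4}
  [7] u=2 | in {0,1,2} | out {0,1,2} | ==
  [8] u=1 | in {0,1,2} | out {0,2} | prev {0} | push {}
  [9] u=3 | in {0,1,2} | out {0,1,2} | ==
  [10] u=4 | in {0,1,2} | out {0,1,2} | ==

Converged values:
  [0] {1,2}
  [1] {0,2}
  [2] {0,1,2}
  [3] {0,1,2}
  [4] {0,1,2}

{0,1,2}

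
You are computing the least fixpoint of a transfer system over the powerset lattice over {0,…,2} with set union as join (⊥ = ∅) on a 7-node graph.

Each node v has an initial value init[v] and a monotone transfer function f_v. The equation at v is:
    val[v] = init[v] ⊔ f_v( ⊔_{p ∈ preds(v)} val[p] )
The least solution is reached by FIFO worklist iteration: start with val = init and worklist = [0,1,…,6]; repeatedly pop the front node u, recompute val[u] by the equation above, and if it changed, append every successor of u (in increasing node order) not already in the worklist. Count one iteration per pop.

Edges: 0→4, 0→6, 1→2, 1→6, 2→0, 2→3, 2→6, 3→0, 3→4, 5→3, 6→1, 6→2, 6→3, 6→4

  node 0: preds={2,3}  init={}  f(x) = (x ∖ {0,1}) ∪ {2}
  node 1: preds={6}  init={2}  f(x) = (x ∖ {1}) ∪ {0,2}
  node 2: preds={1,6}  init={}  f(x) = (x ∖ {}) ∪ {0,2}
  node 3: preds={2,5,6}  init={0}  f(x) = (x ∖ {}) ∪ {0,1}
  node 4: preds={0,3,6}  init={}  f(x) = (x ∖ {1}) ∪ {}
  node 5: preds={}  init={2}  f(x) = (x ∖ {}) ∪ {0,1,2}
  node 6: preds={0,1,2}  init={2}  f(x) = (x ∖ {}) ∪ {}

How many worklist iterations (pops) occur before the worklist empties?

12

Iteration log — 12 steps:
  step 1. node 0  ⊔preds={0}  new={2}  old={}  +wl: 
  step 2. node 1  ⊔preds={2}  new={0,2}  old={2}  +wl: 
  step 3. node 2  ⊔preds={0,2}  new={0,2}  old={}  +wl: 0
  step 4. node 3  ⊔preds={0,2}  new={0,1,2}  old={0}  +wl: 
  step 5. node 4  ⊔preds={0,1,2}  new={0,2}  old={}  +wl: 
  step 6. node 5  ⊔preds={}  new={0,1,2}  old={2}  +wl: 3
  step 7. node 6  ⊔preds={0,2}  new={0,2}  old={2}  +wl: 1,2,4
  step 8. node 0  ⊔preds={0,1,2}  new={2}  stable
  step 9. node 3  ⊔preds={0,1,2}  new={0,1,2}  stable
  step 10. node 1  ⊔preds={0,2}  new={0,2}  stable
  step 11. node 2  ⊔preds={0,2}  new={0,2}  stable
  step 12. node 4  ⊔preds={0,1,2}  new={0,2}  stable

Least fixpoint reached:
  node 0: {2}
  node 1: {0,2}
  node 2: {0,2}
  node 3: {0,1,2}
  node 4: {0,2}
  node 5: {0,1,2}
  node 6: {0,2}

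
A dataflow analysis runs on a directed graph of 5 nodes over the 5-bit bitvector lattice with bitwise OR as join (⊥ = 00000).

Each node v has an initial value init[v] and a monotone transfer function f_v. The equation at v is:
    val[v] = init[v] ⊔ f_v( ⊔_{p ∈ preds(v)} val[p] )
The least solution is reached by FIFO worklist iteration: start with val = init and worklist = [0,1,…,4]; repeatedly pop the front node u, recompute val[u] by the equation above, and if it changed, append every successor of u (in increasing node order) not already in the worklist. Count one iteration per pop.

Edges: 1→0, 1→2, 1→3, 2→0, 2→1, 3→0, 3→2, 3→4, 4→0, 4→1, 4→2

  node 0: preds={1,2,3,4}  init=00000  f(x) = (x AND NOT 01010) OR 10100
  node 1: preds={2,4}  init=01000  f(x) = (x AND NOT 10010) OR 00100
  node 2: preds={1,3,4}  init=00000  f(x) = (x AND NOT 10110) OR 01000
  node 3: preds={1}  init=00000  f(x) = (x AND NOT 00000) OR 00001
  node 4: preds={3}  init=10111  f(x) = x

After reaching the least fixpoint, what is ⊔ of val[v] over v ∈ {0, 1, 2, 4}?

11111

Worklist (8 pops):
  #1 pop 0: in=11111 → 10101 (was 00000); enqueue []
  #2 pop 1: in=10111 → 01101 (was 01000); enqueue [0]
  #3 pop 2: in=11111 → 01001 (was 00000); enqueue [1]
  #4 pop 3: in=01101 → 01101 (was 00000); enqueue [2]
  #5 pop 4: in=01101 → 11111 (was 10111); enqueue []
  #6 pop 0: in=11111 → 10101 (no change)
  #7 pop 1: in=11111 → 01101 (no change)
  #8 pop 2: in=11111 → 01001 (no change)

Fixpoint:
  val[0] = 10101
  val[1] = 01101
  val[2] = 01001
  val[3] = 01101
  val[4] = 11111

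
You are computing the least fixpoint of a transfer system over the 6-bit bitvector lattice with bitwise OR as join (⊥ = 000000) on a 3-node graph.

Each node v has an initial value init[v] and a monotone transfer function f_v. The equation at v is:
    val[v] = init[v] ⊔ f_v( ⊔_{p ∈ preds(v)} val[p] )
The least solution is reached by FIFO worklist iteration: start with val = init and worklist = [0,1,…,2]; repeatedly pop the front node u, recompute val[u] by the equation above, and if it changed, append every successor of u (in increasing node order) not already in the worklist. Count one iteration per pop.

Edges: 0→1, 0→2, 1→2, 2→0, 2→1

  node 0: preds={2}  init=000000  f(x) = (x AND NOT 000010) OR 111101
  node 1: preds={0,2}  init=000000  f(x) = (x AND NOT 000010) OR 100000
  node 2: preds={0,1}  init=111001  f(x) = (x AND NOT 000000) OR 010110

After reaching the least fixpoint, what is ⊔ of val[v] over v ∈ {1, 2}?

111111

Trace (5 dequeues):
  [1] u=0 | in 111001 | out 111101 | prev 000000 | push {}
  [2] u=1 | in 111101 | out 111101 | prev 000000 | push {}
  [3] u=2 | in 111101 | out 111111 | prev 111001 | push {0,1}
  [4] u=0 | in 111111 | out 111101 | ==
  [5] u=1 | in 111111 | out 111101 | ==

Converged values:
  [0] 111101
  [1] 111101
  [2] 111111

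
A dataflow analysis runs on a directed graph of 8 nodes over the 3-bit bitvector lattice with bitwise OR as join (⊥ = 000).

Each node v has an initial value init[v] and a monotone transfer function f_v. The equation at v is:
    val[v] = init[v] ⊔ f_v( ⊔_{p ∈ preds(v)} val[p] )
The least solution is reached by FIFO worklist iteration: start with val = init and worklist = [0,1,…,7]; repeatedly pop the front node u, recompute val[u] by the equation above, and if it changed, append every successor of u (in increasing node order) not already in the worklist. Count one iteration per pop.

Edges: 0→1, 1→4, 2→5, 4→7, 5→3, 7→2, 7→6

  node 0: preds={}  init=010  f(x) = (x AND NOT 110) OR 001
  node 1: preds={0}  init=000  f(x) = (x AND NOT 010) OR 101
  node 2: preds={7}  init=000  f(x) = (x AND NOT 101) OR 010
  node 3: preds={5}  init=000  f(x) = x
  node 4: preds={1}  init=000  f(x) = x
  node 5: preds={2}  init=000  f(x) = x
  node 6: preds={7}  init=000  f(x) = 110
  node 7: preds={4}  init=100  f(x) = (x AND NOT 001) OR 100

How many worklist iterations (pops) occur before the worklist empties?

9

Trace (9 dequeues):
  [1] u=0 | in 000 | out 011 | prev 010 | push {}
  [2] u=1 | in 011 | out 101 | prev 000 | push {}
  [3] u=2 | in 100 | out 010 | prev 000 | push {}
  [4] u=3 | in 000 | out 000 | ==
  [5] u=4 | in 101 | out 101 | prev 000 | push {}
  [6] u=5 | in 010 | out 010 | prev 000 | push {3}
  [7] u=6 | in 100 | out 110 | prev 000 | push {}
  [8] u=7 | in 101 | out 100 | ==
  [9] u=3 | in 010 | out 010 | prev 000 | push {}

Converged values:
  [0] 011
  [1] 101
  [2] 010
  [3] 010
  [4] 101
  [5] 010
  [6] 110
  [7] 100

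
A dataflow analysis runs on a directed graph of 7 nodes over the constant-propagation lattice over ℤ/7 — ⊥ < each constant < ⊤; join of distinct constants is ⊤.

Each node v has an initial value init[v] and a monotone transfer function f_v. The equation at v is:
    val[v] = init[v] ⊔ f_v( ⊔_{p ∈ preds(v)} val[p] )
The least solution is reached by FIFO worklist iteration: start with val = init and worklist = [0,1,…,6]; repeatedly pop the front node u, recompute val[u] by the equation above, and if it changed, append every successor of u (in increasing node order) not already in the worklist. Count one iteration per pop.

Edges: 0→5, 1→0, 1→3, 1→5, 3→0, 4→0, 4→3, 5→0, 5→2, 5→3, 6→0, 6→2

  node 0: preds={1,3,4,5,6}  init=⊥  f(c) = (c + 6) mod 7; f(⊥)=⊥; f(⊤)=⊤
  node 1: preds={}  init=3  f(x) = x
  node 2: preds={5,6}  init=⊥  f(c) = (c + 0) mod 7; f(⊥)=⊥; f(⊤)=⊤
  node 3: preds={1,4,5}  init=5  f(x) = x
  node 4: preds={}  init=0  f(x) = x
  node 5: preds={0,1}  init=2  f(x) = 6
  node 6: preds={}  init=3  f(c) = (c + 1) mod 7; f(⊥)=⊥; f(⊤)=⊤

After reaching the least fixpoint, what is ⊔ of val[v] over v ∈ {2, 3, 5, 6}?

⊤

Iteration log — 10 steps:
  step 1. node 0  ⊔preds=⊤  new=⊤  old=⊥  +wl: 
  step 2. node 1  ⊔preds=⊥  new=3  stable
  step 3. node 2  ⊔preds=⊤  new=⊤  old=⊥  +wl: 
  step 4. node 3  ⊔preds=⊤  new=⊤  old=5  +wl: 0
  step 5. node 4  ⊔preds=⊥  new=0  stable
  step 6. node 5  ⊔preds=⊤  new=⊤  old=2  +wl: 2,3
  step 7. node 6  ⊔preds=⊥  new=3  stable
  step 8. node 0  ⊔preds=⊤  new=⊤  stable
  step 9. node 2  ⊔preds=⊤  new=⊤  stable
  step 10. node 3  ⊔preds=⊤  new=⊤  stable

Least fixpoint reached:
  node 0: ⊤
  node 1: 3
  node 2: ⊤
  node 3: ⊤
  node 4: 0
  node 5: ⊤
  node 6: 3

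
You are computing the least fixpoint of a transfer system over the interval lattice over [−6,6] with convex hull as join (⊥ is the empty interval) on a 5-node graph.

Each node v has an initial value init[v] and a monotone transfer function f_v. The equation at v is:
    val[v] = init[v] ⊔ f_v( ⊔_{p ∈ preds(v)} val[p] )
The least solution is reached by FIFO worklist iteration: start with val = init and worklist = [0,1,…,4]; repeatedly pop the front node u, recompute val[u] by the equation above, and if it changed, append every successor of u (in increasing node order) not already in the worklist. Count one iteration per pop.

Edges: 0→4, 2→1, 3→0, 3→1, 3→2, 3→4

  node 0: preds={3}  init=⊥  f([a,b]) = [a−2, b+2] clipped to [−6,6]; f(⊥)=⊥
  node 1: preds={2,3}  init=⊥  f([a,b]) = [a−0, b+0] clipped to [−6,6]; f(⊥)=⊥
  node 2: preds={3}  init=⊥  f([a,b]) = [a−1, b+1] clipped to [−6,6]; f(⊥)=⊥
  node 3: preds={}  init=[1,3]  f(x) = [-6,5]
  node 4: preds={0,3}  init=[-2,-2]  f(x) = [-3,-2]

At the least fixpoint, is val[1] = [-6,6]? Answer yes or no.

yes

Worklist (10 pops):
  #1 pop 0: in=[1,3] → [-1,5] (was ⊥); enqueue []
  #2 pop 1: in=[1,3] → [1,3] (was ⊥); enqueue []
  #3 pop 2: in=[1,3] → [0,4] (was ⊥); enqueue [1]
  #4 pop 3: in=⊥ → [-6,5] (was [1,3]); enqueue [0,2]
  #5 pop 4: in=[-6,5] → [-3,-2] (was [-2,-2]); enqueue []
  #6 pop 1: in=[-6,5] → [-6,5] (was [1,3]); enqueue []
  #7 pop 0: in=[-6,5] → [-6,6] (was [-1,5]); enqueue [4]
  #8 pop 2: in=[-6,5] → [-6,6] (was [0,4]); enqueue [1]
  #9 pop 4: in=[-6,6] → [-3,-2] (no change)
  #10 pop 1: in=[-6,6] → [-6,6] (was [-6,5]); enqueue []

Fixpoint:
  val[0] = [-6,6]
  val[1] = [-6,6]
  val[2] = [-6,6]
  val[3] = [-6,5]
  val[4] = [-3,-2]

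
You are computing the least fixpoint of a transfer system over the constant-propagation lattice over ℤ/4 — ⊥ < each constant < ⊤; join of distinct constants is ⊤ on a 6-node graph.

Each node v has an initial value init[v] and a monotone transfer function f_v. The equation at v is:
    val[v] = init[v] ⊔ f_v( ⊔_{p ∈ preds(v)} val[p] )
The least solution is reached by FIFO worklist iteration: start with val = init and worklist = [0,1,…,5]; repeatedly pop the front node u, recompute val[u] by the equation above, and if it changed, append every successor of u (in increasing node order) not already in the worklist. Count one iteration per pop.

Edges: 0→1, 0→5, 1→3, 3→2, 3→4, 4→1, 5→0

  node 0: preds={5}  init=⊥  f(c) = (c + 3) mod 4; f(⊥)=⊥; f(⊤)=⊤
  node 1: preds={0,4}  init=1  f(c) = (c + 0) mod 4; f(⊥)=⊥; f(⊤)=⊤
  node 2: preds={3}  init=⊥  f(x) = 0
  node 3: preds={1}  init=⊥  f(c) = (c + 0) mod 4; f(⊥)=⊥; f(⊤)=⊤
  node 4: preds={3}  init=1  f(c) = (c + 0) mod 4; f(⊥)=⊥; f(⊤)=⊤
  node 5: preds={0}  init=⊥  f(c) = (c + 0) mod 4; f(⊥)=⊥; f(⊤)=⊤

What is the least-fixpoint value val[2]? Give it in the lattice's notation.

0

Worklist (7 pops):
  #1 pop 0: in=⊥ → ⊥ (no change)
  #2 pop 1: in=1 → 1 (no change)
  #3 pop 2: in=⊥ → 0 (was ⊥); enqueue []
  #4 pop 3: in=1 → 1 (was ⊥); enqueue [2]
  #5 pop 4: in=1 → 1 (no change)
  #6 pop 5: in=⊥ → ⊥ (no change)
  #7 pop 2: in=1 → 0 (no change)

Fixpoint:
  val[0] = ⊥
  val[1] = 1
  val[2] = 0
  val[3] = 1
  val[4] = 1
  val[5] = ⊥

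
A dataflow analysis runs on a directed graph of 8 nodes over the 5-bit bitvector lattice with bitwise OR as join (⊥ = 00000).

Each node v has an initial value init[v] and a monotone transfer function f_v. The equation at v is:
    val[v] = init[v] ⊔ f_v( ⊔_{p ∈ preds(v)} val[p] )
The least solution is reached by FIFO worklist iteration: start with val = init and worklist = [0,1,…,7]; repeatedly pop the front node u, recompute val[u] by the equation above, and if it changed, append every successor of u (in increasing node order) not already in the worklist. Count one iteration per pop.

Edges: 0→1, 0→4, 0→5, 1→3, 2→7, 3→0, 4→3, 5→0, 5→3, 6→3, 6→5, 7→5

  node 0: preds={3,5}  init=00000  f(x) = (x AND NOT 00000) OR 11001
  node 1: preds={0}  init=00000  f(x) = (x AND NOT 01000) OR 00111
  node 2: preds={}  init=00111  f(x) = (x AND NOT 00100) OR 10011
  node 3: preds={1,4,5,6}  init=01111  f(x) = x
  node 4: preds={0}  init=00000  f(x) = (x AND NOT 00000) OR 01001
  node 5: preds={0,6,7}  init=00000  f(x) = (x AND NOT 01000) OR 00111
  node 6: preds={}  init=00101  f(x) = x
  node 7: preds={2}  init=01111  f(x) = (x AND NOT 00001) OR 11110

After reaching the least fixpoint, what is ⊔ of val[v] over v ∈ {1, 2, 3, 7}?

Iteration log — 11 steps:
  step 1. node 0  ⊔preds=01111  new=11111  old=00000  +wl: 
  step 2. node 1  ⊔preds=11111  new=10111  old=00000  +wl: 
  step 3. node 2  ⊔preds=00000  new=10111  old=00111  +wl: 
  step 4. node 3  ⊔preds=10111  new=11111  old=01111  +wl: 0
  step 5. node 4  ⊔preds=11111  new=11111  old=00000  +wl: 3
  step 6. node 5  ⊔preds=11111  new=10111  old=00000  +wl: 
  step 7. node 6  ⊔preds=00000  new=00101  stable
  step 8. node 7  ⊔preds=10111  new=11111  old=01111  +wl: 5
  step 9. node 0  ⊔preds=11111  new=11111  stable
  step 10. node 3  ⊔preds=11111  new=11111  stable
  step 11. node 5  ⊔preds=11111  new=10111  stable

Least fixpoint reached:
  node 0: 11111
  node 1: 10111
  node 2: 10111
  node 3: 11111
  node 4: 11111
  node 5: 10111
  node 6: 00101
  node 7: 11111

11111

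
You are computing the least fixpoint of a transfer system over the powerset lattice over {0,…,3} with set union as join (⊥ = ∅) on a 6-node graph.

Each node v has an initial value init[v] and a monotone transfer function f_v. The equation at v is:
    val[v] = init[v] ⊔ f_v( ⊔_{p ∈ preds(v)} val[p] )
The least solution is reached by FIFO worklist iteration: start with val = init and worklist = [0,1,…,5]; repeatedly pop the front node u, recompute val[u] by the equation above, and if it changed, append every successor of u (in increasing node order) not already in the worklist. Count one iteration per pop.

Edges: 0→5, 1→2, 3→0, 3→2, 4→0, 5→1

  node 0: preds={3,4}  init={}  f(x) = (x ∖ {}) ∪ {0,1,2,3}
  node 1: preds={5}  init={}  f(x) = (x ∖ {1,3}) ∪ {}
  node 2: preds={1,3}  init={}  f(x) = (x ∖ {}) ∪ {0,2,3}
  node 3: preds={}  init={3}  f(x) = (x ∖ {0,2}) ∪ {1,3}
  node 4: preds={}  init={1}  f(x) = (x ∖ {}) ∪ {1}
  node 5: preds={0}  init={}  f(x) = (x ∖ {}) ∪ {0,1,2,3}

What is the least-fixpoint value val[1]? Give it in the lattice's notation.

Trace (10 dequeues):
  [1] u=0 | in {1,3} | out {0,1,2,3} | prev {} | push {}
  [2] u=1 | in {} | out {} | ==
  [3] u=2 | in {3} | out {0,2,3} | prev {} | push {}
  [4] u=3 | in {} | out {1,3} | prev {3} | push {0,2}
  [5] u=4 | in {} | out {1} | ==
  [6] u=5 | in {0,1,2,3} | out {0,1,2,3} | prev {} | push {1}
  [7] u=0 | in {1,3} | out {0,1,2,3} | ==
  [8] u=2 | in {1,3} | out {0,1,2,3} | prev {0,2,3} | push {}
  [9] u=1 | in {0,1,2,3} | out {0,2} | prev {} | push {2}
  [10] u=2 | in {0,1,2,3} | out {0,1,2,3} | ==

Converged values:
  [0] {0,1,2,3}
  [1] {0,2}
  [2] {0,1,2,3}
  [3] {1,3}
  [4] {1}
  [5] {0,1,2,3}

{0,2}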